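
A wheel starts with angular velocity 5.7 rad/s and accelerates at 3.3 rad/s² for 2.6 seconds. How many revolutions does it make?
θ = ω₀t + ½αt² = 5.7×2.6 + ½×3.3×2.6² = 25.97 rad
Revolutions = θ/(2π) = 25.97/(2π) = 4.13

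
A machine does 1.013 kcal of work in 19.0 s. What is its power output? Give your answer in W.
P = W/t = 4238 J / 19 s = 223.1 W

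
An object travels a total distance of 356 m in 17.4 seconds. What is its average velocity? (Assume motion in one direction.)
v_avg = Δd / Δt = 356 / 17.4 = 20.46 m/s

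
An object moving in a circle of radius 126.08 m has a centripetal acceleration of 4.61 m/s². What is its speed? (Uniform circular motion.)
v = √(a_c × r) = √(4.61 × 126.08) = 24.11 m/s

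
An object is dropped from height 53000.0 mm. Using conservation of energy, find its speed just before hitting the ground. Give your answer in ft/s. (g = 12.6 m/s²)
mgh = ½mv² → v = √(2gh) = √(2×12.6×53) = 36.55 m/s = 119.9 ft/s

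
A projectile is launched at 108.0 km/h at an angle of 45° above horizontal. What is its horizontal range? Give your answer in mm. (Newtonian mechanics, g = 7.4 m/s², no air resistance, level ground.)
R = v₀² sin(2θ) / g (with unit conversion) = 121600.0 mm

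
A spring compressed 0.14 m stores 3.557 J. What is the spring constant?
PE = ½kx² → k = 2PE/x² = 2×3.557/0.14² = 363.0 N/m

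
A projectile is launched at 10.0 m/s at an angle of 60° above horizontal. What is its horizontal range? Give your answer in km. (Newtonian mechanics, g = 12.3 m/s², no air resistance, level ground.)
R = v₀² sin(2θ) / g (with unit conversion) = 0.007041 km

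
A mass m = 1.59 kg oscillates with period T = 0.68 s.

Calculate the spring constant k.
T = 2π√(m/k) → k = m(2π/T)² = 1.59×(2π/0.68)² = 135.7 N/m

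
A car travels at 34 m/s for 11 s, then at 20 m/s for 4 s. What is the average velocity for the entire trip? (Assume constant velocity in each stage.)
d₁ = v₁t₁ = 34 × 11 = 374 m
d₂ = v₂t₂ = 20 × 4 = 80 m
d_total = 454 m, t_total = 15 s
v_avg = d_total/t_total = 454/15 = 30.27 m/s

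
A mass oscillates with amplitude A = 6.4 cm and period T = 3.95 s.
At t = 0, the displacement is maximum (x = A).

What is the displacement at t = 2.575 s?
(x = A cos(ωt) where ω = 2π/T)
ω = 2π/T = 2π/3.95 = 1.591 rad/s
x = A cos(ωt) = 6.4×cos(1.591×2.575) = -3.7 cm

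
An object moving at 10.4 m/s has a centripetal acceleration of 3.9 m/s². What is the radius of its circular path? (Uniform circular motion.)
r = v²/a_c = 10.4²/3.9 = 27.73 m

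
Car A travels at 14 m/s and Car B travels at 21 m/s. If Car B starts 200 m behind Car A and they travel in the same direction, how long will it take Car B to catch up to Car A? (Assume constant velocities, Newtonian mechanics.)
Relative speed: v_rel = 21 - 14 = 7 m/s
Time to catch: t = d₀/v_rel = 200/7 = 28.57 s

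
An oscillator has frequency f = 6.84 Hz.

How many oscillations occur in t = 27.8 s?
n = f×t = 6.84×27.8 = 190.2 oscillations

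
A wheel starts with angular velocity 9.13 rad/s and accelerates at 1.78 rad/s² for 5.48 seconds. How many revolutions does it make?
θ = ω₀t + ½αt² = 9.13×5.48 + ½×1.78×5.48² = 76.76 rad
Revolutions = θ/(2π) = 76.76/(2π) = 12.22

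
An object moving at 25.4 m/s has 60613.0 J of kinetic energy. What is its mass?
KE = ½mv² → m = 2KE/v² = 2×60613.0/25.4² = 187.9 kg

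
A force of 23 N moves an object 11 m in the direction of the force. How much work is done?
W = Fd = 23×11 = 253.0 J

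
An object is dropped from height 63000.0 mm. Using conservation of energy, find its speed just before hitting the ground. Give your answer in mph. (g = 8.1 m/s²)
mgh = ½mv² → v = √(2gh) = √(2×8.1×63) = 31.95 m/s = 71.46 mph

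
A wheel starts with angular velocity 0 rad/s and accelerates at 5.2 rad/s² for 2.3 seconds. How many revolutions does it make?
θ = ω₀t + ½αt² = 0×2.3 + ½×5.2×2.3² = 13.75 rad
Revolutions = θ/(2π) = 13.75/(2π) = 2.19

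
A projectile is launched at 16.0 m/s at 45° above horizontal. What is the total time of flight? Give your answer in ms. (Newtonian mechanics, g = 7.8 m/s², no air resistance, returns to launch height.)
T = 2v₀sin(θ)/g (with unit conversion) = 2901.0 ms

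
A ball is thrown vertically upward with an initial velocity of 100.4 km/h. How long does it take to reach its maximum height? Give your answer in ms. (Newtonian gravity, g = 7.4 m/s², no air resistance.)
t_up = v₀/g (with unit conversion) = 3769.0 ms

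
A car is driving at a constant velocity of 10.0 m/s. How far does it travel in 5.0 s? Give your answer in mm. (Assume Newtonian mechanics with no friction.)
d = vt (with unit conversion) = 50000.0 mm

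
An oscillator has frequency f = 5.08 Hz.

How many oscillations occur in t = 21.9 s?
n = f×t = 5.08×21.9 = 111.3 oscillations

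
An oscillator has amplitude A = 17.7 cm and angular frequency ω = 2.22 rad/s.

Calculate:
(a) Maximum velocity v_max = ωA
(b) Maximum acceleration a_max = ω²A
v_max = ωA = 2.22×0.177 = 0.3929 m/s
a_max = ω²A = 2.22²×0.177 = 0.8723 m/s²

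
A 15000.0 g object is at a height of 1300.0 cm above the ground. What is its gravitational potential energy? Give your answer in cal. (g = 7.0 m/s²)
PE = mgh = 15 kg × 7.0 m/s² × 13 m = 1365 J = 326.2 cal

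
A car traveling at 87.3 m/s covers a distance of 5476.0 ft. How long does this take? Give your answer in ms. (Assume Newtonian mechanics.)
t = d/v (with unit conversion) = 19120.0 ms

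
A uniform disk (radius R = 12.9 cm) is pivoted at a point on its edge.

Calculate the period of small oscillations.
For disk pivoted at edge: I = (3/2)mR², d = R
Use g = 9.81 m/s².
I/m = (3/2)R² = 0.02496 m²; d = R = 0.129 m
T = 2π√((3/2)R²/(gR)) = 2π√(3R/(2g)) = 0.8824 s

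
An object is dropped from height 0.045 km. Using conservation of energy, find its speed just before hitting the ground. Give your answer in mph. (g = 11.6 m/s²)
mgh = ½mv² → v = √(2gh) = √(2×11.6×45) = 32.31 m/s = 72.28 mph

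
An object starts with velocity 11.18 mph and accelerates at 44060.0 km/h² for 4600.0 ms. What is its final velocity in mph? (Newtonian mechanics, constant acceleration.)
v = v₀ + at (with unit conversion) = 46.16 mph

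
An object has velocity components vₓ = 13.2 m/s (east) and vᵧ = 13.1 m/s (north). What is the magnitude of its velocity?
|v| = √(vₓ² + vᵧ²) = √(13.2² + 13.1²) = √(345.85) = 18.6 m/s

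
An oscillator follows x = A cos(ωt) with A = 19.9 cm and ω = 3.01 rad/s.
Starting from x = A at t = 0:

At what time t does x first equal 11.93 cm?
cos(ωt) = x/A = 11.93/19.9 = 0.5995
ωt = arccos(0.5995) = 0.9279 rad
t = 0.9279/3.01 = 0.3083 s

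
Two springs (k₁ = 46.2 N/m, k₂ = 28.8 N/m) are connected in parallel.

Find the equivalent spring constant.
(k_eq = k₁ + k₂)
k_eq = k₁ + k₂ = 46.2 + 28.8 = 75 N/m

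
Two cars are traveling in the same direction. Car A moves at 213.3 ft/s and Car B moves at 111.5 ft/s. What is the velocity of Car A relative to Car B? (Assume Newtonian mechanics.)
v_rel = v_A - v_B = 213.3 - 111.5 = 101.8 ft/s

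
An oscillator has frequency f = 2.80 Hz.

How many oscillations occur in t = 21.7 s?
n = f×t = 2.8×21.7 = 60.76 oscillations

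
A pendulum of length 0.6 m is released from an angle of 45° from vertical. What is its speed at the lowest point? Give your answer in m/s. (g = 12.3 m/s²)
h = L(1 − cosθ) = 0.6×(1 − cos45°) = 0.1757 m
v = √(2gh) = √(2×12.3×0.1757) = 2.079 m/s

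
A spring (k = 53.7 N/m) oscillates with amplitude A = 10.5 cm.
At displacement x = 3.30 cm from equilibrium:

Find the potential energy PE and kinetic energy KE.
E_total = ½kA² = ½×53.7×(0.105)² = 0.296 J
PE = ½kx² = ½×53.7×(0.033)² = 0.02924 J
KE = E_total − PE = 0.2668 J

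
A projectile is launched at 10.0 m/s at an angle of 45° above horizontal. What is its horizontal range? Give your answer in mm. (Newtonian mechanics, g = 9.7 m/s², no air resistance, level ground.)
R = v₀² sin(2θ) / g (with unit conversion) = 10310.0 mm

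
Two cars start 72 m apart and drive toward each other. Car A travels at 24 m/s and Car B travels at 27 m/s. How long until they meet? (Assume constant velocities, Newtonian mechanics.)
Combined speed: v_combined = 24 + 27 = 51 m/s
Time to meet: t = d/51 = 72/51 = 1.41 s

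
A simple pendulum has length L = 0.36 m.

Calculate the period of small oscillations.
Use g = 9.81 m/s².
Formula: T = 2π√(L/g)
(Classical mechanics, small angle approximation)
T = 2π√(L/g) = 2π√(0.36/9.81) = 1.204 s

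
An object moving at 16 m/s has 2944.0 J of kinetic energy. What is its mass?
KE = ½mv² → m = 2KE/v² = 2×2944.0/16² = 23.0 kg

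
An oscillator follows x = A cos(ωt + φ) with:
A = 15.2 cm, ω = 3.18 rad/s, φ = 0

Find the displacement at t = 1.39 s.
x = A cos(ωt + φ) = 15.2×cos(3.18×1.39 + 0) = -4.378 cm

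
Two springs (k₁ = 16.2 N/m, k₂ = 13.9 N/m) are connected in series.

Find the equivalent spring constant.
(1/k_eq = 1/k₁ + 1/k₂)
1/k_eq = 1/16.2 + 1/13.9 = 0.13367; k_eq = 7.481 N/m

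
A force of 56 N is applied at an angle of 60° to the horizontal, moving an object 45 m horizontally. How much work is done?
W = Fd cosθ = 56×45×cos(60°) = 1260.0 J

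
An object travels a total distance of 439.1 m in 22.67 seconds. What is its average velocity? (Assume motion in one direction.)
v_avg = Δd / Δt = 439.1 / 22.67 = 19.37 m/s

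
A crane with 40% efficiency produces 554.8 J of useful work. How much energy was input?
W_in = W_out/η = 554.8/0.4 = 1387.0 J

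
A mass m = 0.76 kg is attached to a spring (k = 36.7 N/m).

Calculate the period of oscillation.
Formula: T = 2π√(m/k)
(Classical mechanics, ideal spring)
T = 2π√(m/k) = 2π√(0.76/36.7) = 0.9042 s; f = 1/T = 1.106 Hz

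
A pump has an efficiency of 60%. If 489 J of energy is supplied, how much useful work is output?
W_out = η × W_in = 0.6 × 489 = 293.4 J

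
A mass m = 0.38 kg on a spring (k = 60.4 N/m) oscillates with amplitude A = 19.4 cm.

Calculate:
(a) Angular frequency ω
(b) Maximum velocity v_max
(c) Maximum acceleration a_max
ω = √(k/m) = √(60.4/0.38) = 12.61 rad/s
v_max = ωA = 12.61×0.194 = 2.446 m/s
a_max = ω²A = 12.61²×0.194 = 30.84 m/s²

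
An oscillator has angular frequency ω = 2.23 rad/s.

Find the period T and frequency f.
T = 2π/ω = 2π/2.23 = 2.818 s; f = ω/2π = 0.3549 Hz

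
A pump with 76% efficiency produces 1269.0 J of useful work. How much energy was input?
W_in = W_out/η = 1269.0/0.76 = 1669.7 J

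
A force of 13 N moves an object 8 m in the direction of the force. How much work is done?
W = Fd = 13×8 = 104.0 J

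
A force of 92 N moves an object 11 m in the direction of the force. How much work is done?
W = Fd = 92×11 = 1012.0 J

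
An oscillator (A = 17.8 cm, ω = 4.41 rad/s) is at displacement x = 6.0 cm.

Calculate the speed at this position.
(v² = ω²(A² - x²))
v = ω√(A² − x²) = 4.41×√(0.178² − 0.06²) = 0.739 m/s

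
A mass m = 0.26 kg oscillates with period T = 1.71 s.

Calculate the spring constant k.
T = 2π√(m/k) → k = m(2π/T)² = 0.26×(2π/1.71)² = 3.51 N/m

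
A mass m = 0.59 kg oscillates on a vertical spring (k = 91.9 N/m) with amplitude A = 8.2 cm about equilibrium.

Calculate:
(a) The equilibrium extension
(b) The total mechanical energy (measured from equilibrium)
x_eq = mg/k = 0.59×9.81/91.9 = 0.06298 m = 6.298 cm
E = ½kA² = ½×91.9×(0.082)² = 0.309 J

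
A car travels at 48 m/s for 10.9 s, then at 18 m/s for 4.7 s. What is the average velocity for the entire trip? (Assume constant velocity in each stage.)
d₁ = v₁t₁ = 48 × 10.9 = 523.2 m
d₂ = v₂t₂ = 18 × 4.7 = 84.6 m
d_total = 607.8 m, t_total = 15.6 s
v_avg = d_total/t_total = 607.8/15.6 = 38.96 m/s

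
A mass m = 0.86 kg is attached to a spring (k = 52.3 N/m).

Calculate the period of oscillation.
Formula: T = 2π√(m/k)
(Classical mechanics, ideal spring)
T = 2π√(m/k) = 2π√(0.86/52.3) = 0.8057 s; f = 1/T = 1.241 Hz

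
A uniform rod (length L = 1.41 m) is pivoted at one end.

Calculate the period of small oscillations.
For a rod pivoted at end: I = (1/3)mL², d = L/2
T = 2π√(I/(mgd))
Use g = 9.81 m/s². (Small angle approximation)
I/m = (1/3)L² = 0.6627 m²; d = L/2 = 0.705 m
T = 2π√(I/(mgd)) = 2π√(0.6627/(9.81×0.705)) = 1.945 s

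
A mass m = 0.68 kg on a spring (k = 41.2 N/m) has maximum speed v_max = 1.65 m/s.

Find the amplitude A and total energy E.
½mv²_max = ½kA² → A = v_max√(m/k) = 1.65×√(0.68/41.2) = 0.212 m = 21.2 cm
E = ½mv²_max = ½×0.68×1.65² = 0.9256 J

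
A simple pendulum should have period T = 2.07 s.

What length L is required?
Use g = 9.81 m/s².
T = 2π√(L/g) → L = g(T/2π)² = 9.81×(2.07/2π)² = 1.065 m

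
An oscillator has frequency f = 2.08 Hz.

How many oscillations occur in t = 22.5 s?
n = f×t = 2.08×22.5 = 46.8 oscillations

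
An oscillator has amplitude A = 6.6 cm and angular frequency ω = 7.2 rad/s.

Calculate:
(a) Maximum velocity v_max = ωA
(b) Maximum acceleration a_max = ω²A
v_max = ωA = 7.2×0.066 = 0.4752 m/s
a_max = ω²A = 7.2²×0.066 = 3.421 m/s²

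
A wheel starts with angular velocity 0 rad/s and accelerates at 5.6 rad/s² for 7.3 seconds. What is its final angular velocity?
ω = ω₀ + αt = 0 + 5.6 × 7.3 = 40.88 rad/s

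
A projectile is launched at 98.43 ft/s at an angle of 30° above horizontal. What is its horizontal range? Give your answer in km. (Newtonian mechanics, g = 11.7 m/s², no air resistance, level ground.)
R = v₀² sin(2θ) / g (with unit conversion) = 0.06662 km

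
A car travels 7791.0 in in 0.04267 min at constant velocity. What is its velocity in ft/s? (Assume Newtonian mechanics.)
v = d/t (with unit conversion) = 253.6 ft/s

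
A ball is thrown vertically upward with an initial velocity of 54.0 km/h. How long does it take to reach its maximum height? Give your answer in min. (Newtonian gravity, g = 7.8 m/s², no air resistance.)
t_up = v₀/g (with unit conversion) = 0.03205 min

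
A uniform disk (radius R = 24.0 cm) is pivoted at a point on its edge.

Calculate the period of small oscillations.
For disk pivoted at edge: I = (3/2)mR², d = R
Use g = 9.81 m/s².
I/m = (3/2)R² = 0.0864 m²; d = R = 0.24 m
T = 2π√((3/2)R²/(gR)) = 2π√(3R/(2g)) = 1.204 s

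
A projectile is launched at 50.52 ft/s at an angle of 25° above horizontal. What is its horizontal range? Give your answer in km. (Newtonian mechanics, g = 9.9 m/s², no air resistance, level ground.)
R = v₀² sin(2θ) / g (with unit conversion) = 0.01835 km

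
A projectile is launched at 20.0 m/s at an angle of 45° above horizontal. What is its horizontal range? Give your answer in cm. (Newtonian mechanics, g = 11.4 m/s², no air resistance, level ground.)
R = v₀² sin(2θ) / g (with unit conversion) = 3509.0 cm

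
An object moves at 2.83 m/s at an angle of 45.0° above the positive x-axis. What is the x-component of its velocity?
vₓ = v cos(θ) = 2.83 × cos(45.0°) = 2.0 m/s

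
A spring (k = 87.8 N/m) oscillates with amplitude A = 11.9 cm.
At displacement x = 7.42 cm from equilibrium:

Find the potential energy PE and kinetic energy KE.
E_total = ½kA² = ½×87.8×(0.119)² = 0.6217 J
PE = ½kx² = ½×87.8×(0.0742)² = 0.2417 J
KE = E_total − PE = 0.38 J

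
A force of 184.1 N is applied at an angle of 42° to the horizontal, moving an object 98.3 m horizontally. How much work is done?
W = Fd cosθ = 184.1×98.3×cos(42°) = 13449.0 J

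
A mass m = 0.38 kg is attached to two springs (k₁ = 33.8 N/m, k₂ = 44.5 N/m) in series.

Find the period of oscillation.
k_eq = k₁k₂/(k₁+k₂) = 19.21 N/m
T = 2π√(m/k_eq) = 2π√(0.38/19.21) = 0.8837 s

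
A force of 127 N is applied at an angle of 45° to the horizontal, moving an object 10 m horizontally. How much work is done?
W = Fd cosθ = 127×10×cos(45°) = 898.03 J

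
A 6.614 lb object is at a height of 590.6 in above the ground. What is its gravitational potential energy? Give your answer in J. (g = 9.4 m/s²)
PE = mgh = 3 kg × 9.4 m/s² × 15 m = 423 J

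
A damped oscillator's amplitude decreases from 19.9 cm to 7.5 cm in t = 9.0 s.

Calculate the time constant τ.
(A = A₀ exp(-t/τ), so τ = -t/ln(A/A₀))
A/A₀ = 7.5/19.9 = 0.3769; ln(A/A₀) = -0.9758
τ = −t/ln(A/A₀) = −9.0/-0.9758 = 9.223 s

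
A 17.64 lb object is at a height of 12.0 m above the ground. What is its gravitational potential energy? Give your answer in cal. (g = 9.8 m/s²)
PE = mgh = 8.001 kg × 9.8 m/s² × 12 m = 941 J = 224.9 cal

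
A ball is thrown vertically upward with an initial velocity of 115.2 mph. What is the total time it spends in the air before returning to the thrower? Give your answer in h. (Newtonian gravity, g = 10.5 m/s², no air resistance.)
t_total = 2v₀/g (with unit conversion) = 0.002725 h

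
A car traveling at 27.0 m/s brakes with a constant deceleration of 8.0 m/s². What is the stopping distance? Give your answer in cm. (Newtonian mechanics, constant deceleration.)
d = v₀² / (2a) (with unit conversion) = 4556.0 cm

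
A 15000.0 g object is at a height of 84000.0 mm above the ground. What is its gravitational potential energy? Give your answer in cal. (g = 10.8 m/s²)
PE = mgh = 15 kg × 10.8 m/s² × 84 m = 1.361e+04 J = 3252.0 cal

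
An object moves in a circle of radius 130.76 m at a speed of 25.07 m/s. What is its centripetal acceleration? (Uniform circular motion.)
a_c = v²/r = 25.07²/130.76 = 628.505/130.76 = 4.81 m/s²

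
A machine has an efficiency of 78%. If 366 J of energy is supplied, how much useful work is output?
W_out = η × W_in = 0.78 × 366 = 285.48 J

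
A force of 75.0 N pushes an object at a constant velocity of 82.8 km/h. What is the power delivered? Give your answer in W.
P = Fv = 75 N × 23 m/s = 1725 W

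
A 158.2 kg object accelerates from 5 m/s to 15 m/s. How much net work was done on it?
W_net = ΔKE = ½m(v₂² − v₁²) = ½×158.2×(15² − 5²) = 15820.0 J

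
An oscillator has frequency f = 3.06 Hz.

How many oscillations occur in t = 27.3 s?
n = f×t = 3.06×27.3 = 83.54 oscillations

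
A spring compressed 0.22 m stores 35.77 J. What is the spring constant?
PE = ½kx² → k = 2PE/x² = 2×35.77/0.22² = 1478.0 N/m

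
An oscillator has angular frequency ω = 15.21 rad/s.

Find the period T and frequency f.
T = 2π/ω = 2π/15.21 = 0.4131 s; f = ω/2π = 2.421 Hz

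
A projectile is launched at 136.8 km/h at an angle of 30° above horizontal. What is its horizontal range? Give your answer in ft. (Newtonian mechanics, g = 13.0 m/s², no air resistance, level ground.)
R = v₀² sin(2θ) / g (with unit conversion) = 315.6 ft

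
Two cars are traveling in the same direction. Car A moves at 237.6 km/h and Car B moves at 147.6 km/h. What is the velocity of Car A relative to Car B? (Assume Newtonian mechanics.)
v_rel = v_A - v_B = 237.6 - 147.6 = 90.0 km/h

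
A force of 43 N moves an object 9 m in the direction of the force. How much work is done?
W = Fd = 43×9 = 387.0 J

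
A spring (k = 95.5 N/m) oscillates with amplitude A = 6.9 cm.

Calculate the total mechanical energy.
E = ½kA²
E = ½kA² = ½×95.5×(0.069)² = 0.2273 J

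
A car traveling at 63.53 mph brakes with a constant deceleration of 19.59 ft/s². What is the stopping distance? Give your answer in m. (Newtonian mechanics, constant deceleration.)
d = v₀² / (2a) (with unit conversion) = 67.54 m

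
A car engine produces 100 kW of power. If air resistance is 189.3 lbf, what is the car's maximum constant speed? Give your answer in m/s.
P = Fv → v = P/F = 100000 W / 842 N = 118.8 m/s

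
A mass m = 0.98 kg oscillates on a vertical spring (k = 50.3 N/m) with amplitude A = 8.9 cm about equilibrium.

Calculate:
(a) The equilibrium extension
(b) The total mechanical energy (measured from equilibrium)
x_eq = mg/k = 0.98×9.81/50.3 = 0.1911 m = 19.11 cm
E = ½kA² = ½×50.3×(0.089)² = 0.1992 J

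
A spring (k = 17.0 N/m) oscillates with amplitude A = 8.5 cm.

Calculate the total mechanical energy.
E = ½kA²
E = ½kA² = ½×17.0×(0.085)² = 0.06141 J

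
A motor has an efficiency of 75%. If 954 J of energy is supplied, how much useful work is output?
W_out = η × W_in = 0.75 × 954 = 715.5 J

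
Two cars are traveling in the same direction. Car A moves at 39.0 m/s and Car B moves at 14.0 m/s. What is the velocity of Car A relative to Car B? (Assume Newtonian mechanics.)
v_rel = v_A - v_B = 39.0 - 14.0 = 25.0 m/s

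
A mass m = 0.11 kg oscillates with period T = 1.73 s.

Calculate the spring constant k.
T = 2π√(m/k) → k = m(2π/T)² = 0.11×(2π/1.73)² = 1.451 N/m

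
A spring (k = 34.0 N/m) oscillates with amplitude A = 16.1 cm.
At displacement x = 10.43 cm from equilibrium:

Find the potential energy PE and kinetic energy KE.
E_total = ½kA² = ½×34.0×(0.161)² = 0.4407 J
PE = ½kx² = ½×34.0×(0.1043)² = 0.1849 J
KE = E_total − PE = 0.2557 J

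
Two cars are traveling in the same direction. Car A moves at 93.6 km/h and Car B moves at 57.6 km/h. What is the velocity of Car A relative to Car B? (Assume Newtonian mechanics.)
v_rel = v_A - v_B = 93.6 - 57.6 = 36.0 km/h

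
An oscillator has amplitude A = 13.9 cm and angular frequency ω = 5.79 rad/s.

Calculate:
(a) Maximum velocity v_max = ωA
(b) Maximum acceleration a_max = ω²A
v_max = ωA = 5.79×0.139 = 0.8048 m/s
a_max = ω²A = 5.79²×0.139 = 4.66 m/s²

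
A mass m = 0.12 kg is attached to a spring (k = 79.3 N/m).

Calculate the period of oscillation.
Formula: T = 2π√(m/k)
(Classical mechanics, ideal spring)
T = 2π√(m/k) = 2π√(0.12/79.3) = 0.2444 s; f = 1/T = 4.091 Hz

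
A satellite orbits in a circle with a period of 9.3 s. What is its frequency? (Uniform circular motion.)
f = 1/T = 1/9.3 = 0.1075 Hz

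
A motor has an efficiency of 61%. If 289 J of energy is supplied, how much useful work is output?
W_out = η × W_in = 0.61 × 289 = 176.29 J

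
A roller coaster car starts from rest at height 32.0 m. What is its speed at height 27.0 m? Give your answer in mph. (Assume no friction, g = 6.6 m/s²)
mgh₁ = ½mv₂² + mgh₂ → v₂ = √(2g(h₁−h₂)) = √(2×6.6×(32−27)) = 8.124 m/s = 18.17 mph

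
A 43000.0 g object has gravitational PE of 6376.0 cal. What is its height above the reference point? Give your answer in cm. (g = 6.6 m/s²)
PE = mgh → h = PE/(mg) = 2.668e+04 J / (43 kg × 6.6 m/s²) = 94 m = 9400.0 cm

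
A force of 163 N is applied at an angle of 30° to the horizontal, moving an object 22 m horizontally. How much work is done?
W = Fd cosθ = 163×22×cos(30°) = 3105.6 J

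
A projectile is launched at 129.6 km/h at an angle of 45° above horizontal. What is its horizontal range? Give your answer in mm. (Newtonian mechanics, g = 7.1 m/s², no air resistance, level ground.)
R = v₀² sin(2θ) / g (with unit conversion) = 182500.0 mm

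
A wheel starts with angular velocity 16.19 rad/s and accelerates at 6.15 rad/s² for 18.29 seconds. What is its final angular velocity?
ω = ω₀ + αt = 16.19 + 6.15 × 18.29 = 128.67 rad/s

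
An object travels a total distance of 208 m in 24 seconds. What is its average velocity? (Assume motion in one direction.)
v_avg = Δd / Δt = 208 / 24 = 8.67 m/s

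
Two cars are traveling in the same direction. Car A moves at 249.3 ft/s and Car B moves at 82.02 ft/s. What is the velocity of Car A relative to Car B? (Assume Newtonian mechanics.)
v_rel = v_A - v_B = 249.3 - 82.02 = 167.3 ft/s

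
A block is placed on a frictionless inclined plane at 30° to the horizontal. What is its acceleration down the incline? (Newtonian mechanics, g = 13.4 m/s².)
a = g sin(θ) = 13.4 × sin(30°) = 13.4 × 0.5 = 6.7 m/s²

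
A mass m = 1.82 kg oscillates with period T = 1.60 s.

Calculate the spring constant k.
T = 2π√(m/k) → k = m(2π/T)² = 1.82×(2π/1.6)² = 28.07 N/m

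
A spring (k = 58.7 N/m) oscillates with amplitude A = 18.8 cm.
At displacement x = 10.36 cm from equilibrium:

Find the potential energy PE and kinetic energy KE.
E_total = ½kA² = ½×58.7×(0.188)² = 1.037 J
PE = ½kx² = ½×58.7×(0.1036)² = 0.315 J
KE = E_total − PE = 0.7223 J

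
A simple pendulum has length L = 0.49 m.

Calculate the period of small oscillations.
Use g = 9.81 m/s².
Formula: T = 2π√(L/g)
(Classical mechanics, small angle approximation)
T = 2π√(L/g) = 2π√(0.49/9.81) = 1.404 s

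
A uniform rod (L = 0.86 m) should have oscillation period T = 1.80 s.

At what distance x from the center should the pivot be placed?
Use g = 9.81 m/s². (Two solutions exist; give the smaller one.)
T = 2π√((L²/12 + x²)/(gx)). Let c = T²g/(4π²) = 0.8051.
x² − cx + L²/12 = 0 → x = (c − √(c² − L²/3))/2 = 0.08567 m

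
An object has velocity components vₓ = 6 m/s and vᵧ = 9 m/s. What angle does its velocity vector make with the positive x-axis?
θ = arctan(vᵧ/vₓ) = arctan(9/6) = 56.31°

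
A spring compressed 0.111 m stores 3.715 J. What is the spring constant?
PE = ½kx² → k = 2PE/x² = 2×3.715/0.111² = 603.0 N/m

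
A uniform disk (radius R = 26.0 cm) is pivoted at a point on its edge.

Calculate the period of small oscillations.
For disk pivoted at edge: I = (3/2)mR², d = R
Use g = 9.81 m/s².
I/m = (3/2)R² = 0.1014 m²; d = R = 0.26 m
T = 2π√((3/2)R²/(gR)) = 2π√(3R/(2g)) = 1.253 s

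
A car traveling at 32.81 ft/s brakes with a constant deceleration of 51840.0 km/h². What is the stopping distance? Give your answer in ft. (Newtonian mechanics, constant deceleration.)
d = v₀² / (2a) (with unit conversion) = 41.01 ft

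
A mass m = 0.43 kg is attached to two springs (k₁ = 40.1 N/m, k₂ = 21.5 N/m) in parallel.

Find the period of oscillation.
k_eq = k₁+k₂ = 61.6 N/m
T = 2π√(m/k_eq) = 2π√(0.43/61.6) = 0.525 s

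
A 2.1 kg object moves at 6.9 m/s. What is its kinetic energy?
KE = ½mv² = ½×2.1×6.9² = 49.9905 J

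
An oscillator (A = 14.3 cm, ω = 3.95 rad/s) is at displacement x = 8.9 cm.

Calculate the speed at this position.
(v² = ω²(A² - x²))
v = ω√(A² − x²) = 3.95×√(0.143² − 0.089²) = 0.4421 m/s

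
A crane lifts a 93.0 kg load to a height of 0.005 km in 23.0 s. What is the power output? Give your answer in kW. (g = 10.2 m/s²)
W = mgh = 93×10.2×5 = 4743 J
P = W/t = 4743/23 = 206.2 W = 0.2062 kW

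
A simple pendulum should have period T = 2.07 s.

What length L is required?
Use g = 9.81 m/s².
T = 2π√(L/g) → L = g(T/2π)² = 9.81×(2.07/2π)² = 1.065 m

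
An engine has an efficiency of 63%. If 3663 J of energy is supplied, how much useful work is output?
W_out = η × W_in = 0.63 × 3663 = 2307.7 J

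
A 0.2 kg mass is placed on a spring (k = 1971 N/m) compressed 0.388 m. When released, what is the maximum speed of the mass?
½kx² = ½mv² → v = x√(k/m) = 0.388×√(1971/0.2) = 38.52 m/s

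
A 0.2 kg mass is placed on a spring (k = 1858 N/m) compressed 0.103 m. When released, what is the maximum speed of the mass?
½kx² = ½mv² → v = x√(k/m) = 0.103×√(1858/0.2) = 9.928 m/s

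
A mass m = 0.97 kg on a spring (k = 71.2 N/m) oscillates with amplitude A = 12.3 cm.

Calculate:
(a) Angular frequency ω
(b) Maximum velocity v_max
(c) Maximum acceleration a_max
ω = √(k/m) = √(71.2/0.97) = 8.568 rad/s
v_max = ωA = 8.568×0.123 = 1.054 m/s
a_max = ω²A = 8.568²×0.123 = 9.028 m/s²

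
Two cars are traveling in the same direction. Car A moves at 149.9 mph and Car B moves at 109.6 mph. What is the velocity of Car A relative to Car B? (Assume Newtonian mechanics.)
v_rel = v_A - v_B = 149.9 - 109.6 = 40.3 mph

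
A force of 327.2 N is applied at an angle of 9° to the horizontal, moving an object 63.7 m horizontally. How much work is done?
W = Fd cosθ = 327.2×63.7×cos(9°) = 20586.0 J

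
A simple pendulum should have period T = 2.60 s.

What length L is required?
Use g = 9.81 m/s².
T = 2π√(L/g) → L = g(T/2π)² = 9.81×(2.6/2π)² = 1.68 m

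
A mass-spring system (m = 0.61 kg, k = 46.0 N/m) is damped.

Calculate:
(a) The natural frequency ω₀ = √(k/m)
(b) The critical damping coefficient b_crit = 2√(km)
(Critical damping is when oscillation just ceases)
ω₀ = √(k/m) = √(46.0/0.61) = 8.684 rad/s
b_crit = 2√(km) = 2√(46.0×0.61) = 10.59 kg/s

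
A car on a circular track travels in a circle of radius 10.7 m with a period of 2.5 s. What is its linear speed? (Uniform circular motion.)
v = 2πr/T = 2π×10.7/2.5 = 26.89 m/s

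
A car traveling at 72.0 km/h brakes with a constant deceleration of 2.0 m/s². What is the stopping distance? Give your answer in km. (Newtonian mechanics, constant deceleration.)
d = v₀² / (2a) (with unit conversion) = 0.1 km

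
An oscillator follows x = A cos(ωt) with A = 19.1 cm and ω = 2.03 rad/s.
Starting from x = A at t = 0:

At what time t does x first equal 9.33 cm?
cos(ωt) = x/A = 9.33/19.1 = 0.4885
ωt = arccos(0.4885) = 1.06 rad
t = 1.06/2.03 = 0.5224 s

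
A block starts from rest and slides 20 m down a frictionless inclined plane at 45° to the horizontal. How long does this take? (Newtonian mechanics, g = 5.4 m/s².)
a = g sin(θ) = 5.4 × sin(45°) = 3.82 m/s²
t = √(2d/a) = √(2 × 20 / 3.82) = 3.24 s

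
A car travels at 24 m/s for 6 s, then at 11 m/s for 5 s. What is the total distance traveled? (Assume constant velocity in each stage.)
d₁ = v₁t₁ = 24 × 6 = 144 m
d₂ = v₂t₂ = 11 × 5 = 55 m
d_total = 144 + 55 = 199 m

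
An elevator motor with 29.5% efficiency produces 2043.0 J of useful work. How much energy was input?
W_in = W_out/η = 2043.0/0.295 = 6925.4 J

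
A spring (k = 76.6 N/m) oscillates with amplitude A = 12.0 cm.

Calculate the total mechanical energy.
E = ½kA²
E = ½kA² = ½×76.6×(0.12)² = 0.5515 J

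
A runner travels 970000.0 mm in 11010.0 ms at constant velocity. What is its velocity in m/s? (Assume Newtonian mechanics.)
v = d/t (with unit conversion) = 88.1 m/s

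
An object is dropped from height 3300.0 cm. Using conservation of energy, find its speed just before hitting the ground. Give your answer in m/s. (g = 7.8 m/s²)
mgh = ½mv² → v = √(2gh) = √(2×7.8×33) = 22.69 m/s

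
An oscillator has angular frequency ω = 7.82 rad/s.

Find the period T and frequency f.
T = 2π/ω = 2π/7.82 = 0.8035 s; f = ω/2π = 1.245 Hz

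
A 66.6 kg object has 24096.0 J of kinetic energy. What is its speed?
KE = ½mv² → v = √(2KE/m) = √(2×24096.0/66.6) = 26.9 m/s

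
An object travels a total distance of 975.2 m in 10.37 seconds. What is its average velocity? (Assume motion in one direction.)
v_avg = Δd / Δt = 975.2 / 10.37 = 94.04 m/s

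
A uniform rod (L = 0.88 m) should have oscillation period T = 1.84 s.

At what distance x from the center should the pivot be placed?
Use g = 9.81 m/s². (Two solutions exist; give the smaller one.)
T = 2π√((L²/12 + x²)/(gx)). Let c = T²g/(4π²) = 0.8413.
x² − cx + L²/12 = 0 → x = (c − √(c² − L²/3))/2 = 0.08537 m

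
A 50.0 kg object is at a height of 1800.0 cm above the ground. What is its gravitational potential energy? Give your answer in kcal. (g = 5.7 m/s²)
PE = mgh = 50 kg × 5.7 m/s² × 18 m = 5130 J = 1.226 kcal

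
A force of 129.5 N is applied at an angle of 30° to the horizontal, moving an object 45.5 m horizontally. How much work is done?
W = Fd cosθ = 129.5×45.5×cos(30°) = 5102.8 J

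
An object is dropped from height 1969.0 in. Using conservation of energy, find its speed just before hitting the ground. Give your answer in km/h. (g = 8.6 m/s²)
mgh = ½mv² → v = √(2gh) = √(2×8.6×50.01) = 29.33 m/s = 105.6 km/h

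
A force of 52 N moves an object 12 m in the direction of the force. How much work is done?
W = Fd = 52×12 = 624.0 J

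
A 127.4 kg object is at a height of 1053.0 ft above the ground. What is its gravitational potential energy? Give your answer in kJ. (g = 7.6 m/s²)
PE = mgh = 127.4 kg × 7.6 m/s² × 321 m = 3.108e+05 J = 310.8 kJ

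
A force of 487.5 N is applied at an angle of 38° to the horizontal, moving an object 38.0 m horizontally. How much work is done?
W = Fd cosθ = 487.5×38.0×cos(38°) = 14598.0 J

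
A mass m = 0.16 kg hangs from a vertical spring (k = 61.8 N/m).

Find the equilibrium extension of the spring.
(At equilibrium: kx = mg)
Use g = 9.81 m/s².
x_eq = mg/k = 0.16×9.81/61.8 = 0.0254 m = 2.54 cm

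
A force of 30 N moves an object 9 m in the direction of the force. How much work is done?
W = Fd = 30×9 = 270.0 J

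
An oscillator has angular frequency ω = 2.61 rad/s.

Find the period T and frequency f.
T = 2π/ω = 2π/2.61 = 2.407 s; f = ω/2π = 0.4154 Hz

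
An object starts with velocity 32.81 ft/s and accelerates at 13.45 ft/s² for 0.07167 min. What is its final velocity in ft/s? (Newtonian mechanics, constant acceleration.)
v = v₀ + at (with unit conversion) = 90.65 ft/s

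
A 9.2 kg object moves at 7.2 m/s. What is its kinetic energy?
KE = ½mv² = ½×9.2×7.2² = 238.464 J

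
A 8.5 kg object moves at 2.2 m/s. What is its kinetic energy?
KE = ½mv² = ½×8.5×2.2² = 20.57 J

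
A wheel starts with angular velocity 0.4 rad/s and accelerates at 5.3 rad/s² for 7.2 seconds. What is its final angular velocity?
ω = ω₀ + αt = 0.4 + 5.3 × 7.2 = 38.56 rad/s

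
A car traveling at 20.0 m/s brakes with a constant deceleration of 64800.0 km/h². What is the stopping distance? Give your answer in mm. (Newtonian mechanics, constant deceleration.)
d = v₀² / (2a) (with unit conversion) = 40000.0 mm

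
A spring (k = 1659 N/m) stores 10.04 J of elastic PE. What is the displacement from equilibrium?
PE = ½kx² → x = √(2PE/k) = √(2×10.04/1659) = 0.11 m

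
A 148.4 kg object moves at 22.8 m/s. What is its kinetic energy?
KE = ½mv² = ½×148.4×22.8² = 38572.13 J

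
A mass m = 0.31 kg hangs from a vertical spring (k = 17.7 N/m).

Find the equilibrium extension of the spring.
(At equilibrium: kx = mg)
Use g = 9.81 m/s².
x_eq = mg/k = 0.31×9.81/17.7 = 0.1718 m = 17.18 cm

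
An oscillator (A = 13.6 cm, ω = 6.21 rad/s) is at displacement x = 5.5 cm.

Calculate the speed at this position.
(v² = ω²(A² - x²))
v = ω√(A² − x²) = 6.21×√(0.136² − 0.055²) = 0.7724 m/s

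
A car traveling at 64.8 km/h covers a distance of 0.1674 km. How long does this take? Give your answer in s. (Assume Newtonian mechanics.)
t = d/v (with unit conversion) = 9.3 s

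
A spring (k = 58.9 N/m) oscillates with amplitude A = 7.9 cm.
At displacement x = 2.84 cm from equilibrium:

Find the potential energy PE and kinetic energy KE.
E_total = ½kA² = ½×58.9×(0.079)² = 0.1838 J
PE = ½kx² = ½×58.9×(0.0284)² = 0.02375 J
KE = E_total − PE = 0.16 J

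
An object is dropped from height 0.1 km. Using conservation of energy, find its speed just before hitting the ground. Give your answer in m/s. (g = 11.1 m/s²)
mgh = ½mv² → v = √(2gh) = √(2×11.1×100) = 47.12 m/s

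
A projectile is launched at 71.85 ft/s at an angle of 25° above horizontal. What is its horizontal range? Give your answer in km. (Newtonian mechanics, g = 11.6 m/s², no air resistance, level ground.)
R = v₀² sin(2θ) / g (with unit conversion) = 0.03167 km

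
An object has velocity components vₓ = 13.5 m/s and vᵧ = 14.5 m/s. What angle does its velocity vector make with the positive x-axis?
θ = arctan(vᵧ/vₓ) = arctan(14.5/13.5) = 47.05°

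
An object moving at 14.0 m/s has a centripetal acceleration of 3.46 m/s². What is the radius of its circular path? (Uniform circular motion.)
r = v²/a_c = 14.0²/3.46 = 56.65 m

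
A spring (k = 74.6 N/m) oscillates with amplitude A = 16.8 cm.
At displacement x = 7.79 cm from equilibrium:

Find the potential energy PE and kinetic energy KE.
E_total = ½kA² = ½×74.6×(0.168)² = 1.053 J
PE = ½kx² = ½×74.6×(0.0779)² = 0.2264 J
KE = E_total − PE = 0.8264 J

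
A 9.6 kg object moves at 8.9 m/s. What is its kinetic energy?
KE = ½mv² = ½×9.6×8.9² = 380.208 J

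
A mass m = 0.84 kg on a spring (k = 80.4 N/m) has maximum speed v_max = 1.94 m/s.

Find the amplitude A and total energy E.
½mv²_max = ½kA² → A = v_max√(m/k) = 1.94×√(0.84/80.4) = 0.1983 m = 19.83 cm
E = ½mv²_max = ½×0.84×1.94² = 1.581 J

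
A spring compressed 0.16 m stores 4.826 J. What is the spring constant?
PE = ½kx² → k = 2PE/x² = 2×4.826/0.16² = 377.0 N/m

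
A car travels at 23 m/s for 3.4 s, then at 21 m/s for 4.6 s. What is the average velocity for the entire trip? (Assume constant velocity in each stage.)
d₁ = v₁t₁ = 23 × 3.4 = 78.2 m
d₂ = v₂t₂ = 21 × 4.6 = 96.6 m
d_total = 174.8 m, t_total = 8 s
v_avg = d_total/t_total = 174.8/8 = 21.85 m/s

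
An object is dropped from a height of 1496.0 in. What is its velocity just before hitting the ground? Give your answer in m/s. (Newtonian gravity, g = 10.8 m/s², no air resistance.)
v = √(2gh) (with unit conversion) = 28.65 m/s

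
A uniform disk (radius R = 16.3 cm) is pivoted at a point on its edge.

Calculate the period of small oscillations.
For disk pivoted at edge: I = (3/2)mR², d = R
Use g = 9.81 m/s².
I/m = (3/2)R² = 0.03985 m²; d = R = 0.163 m
T = 2π√((3/2)R²/(gR)) = 2π√(3R/(2g)) = 0.9919 s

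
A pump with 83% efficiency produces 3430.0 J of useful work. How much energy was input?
W_in = W_out/η = 3430.0/0.83 = 4132.5 J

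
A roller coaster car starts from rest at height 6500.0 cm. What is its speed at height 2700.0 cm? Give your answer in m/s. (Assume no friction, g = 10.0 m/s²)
mgh₁ = ½mv₂² + mgh₂ → v₂ = √(2g(h₁−h₂)) = √(2×10.0×(65−27)) = 27.57 m/s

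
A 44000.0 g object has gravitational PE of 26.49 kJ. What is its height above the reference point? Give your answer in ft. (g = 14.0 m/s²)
PE = mgh → h = PE/(mg) = 2.649e+04 J / (44 kg × 14.0 m/s²) = 43 m = 141.1 ft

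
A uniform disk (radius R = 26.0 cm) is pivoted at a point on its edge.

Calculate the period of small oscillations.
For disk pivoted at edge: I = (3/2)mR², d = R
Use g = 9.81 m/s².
I/m = (3/2)R² = 0.1014 m²; d = R = 0.26 m
T = 2π√((3/2)R²/(gR)) = 2π√(3R/(2g)) = 1.253 s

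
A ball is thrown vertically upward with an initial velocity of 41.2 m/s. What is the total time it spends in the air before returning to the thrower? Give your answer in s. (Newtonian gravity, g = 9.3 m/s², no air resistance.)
t_total = 2v₀/g = 8.86 s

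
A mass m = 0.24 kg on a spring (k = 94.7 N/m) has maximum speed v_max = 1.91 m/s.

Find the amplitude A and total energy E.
½mv²_max = ½kA² → A = v_max√(m/k) = 1.91×√(0.24/94.7) = 0.09615 m = 9.615 cm
E = ½mv²_max = ½×0.24×1.91² = 0.4378 J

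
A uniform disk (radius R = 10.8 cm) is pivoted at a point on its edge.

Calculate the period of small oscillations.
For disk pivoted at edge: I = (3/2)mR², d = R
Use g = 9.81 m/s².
I/m = (3/2)R² = 0.0175 m²; d = R = 0.108 m
T = 2π√((3/2)R²/(gR)) = 2π√(3R/(2g)) = 0.8074 s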